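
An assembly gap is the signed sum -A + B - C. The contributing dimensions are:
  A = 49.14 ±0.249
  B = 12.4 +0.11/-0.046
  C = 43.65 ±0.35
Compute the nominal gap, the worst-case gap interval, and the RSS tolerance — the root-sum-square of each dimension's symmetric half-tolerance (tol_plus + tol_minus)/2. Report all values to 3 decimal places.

nominal=-80.390 wc=[-81.035,-79.681] rss=0.437

Stack each dimension's contribution:
  -A: nom -49.140 → Σnom=-49.140; wc +0.249/-0.249 → slack +0.249/-0.249; half-tol=0.249, Σhalf²=0.062001
  +B: nom +12.400 → Σnom=-36.740; wc +0.110/-0.046 → slack +0.359/-0.295; half-tol=0.078, Σhalf²=0.068085
  -C: nom -43.650 → Σnom=-80.390; wc +0.350/-0.350 → slack +0.709/-0.645; half-tol=0.350, Σhalf²=0.190585
Nominal = -80.390. Worst-case = [-80.390 - 0.645, -80.390 + 0.709] = [-81.035, -79.681]. RSS = √0.190585 = 0.437.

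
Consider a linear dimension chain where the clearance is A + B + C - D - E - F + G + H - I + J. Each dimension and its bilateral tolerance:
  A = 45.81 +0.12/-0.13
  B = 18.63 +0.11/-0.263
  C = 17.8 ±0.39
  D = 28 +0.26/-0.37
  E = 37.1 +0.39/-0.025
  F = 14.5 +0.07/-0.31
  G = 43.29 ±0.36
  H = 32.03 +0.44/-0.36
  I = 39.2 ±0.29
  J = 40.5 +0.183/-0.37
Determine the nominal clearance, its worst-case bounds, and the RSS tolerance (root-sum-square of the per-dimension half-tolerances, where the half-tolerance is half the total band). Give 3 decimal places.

Stack each dimension's contribution:
  +A: nom +45.810 → Σnom=45.810; wc +0.120/-0.130 → slack +0.120/-0.130; half-tol=0.125, Σhalf²=0.015625
  +B: nom +18.630 → Σnom=64.440; wc +0.110/-0.263 → slack +0.230/-0.393; half-tol=0.186, Σhalf²=0.050407
  +C: nom +17.800 → Σnom=82.240; wc +0.390/-0.390 → slack +0.620/-0.783; half-tol=0.390, Σhalf²=0.202507
  -D: nom -28.000 → Σnom=54.240; wc +0.370/-0.260 → slack +0.990/-1.043; half-tol=0.315, Σhalf²=0.301732
  -E: nom -37.100 → Σnom=17.140; wc +0.025/-0.390 → slack +1.015/-1.433; half-tol=0.208, Σhalf²=0.344789
  -F: nom -14.500 → Σnom=2.640; wc +0.310/-0.070 → slack +1.325/-1.503; half-tol=0.190, Σhalf²=0.380889
  +G: nom +43.290 → Σnom=45.930; wc +0.360/-0.360 → slack +1.685/-1.863; half-tol=0.360, Σhalf²=0.510489
  +H: nom +32.030 → Σnom=77.960; wc +0.440/-0.360 → slack +2.125/-2.223; half-tol=0.400, Σhalf²=0.670489
  -I: nom -39.200 → Σnom=38.760; wc +0.290/-0.290 → slack +2.415/-2.513; half-tol=0.290, Σhalf²=0.754589
  +J: nom +40.500 → Σnom=79.260; wc +0.183/-0.370 → slack +2.598/-2.883; half-tol=0.276, Σhalf²=0.831041
Nominal = 79.260. Worst-case = [79.260 - 2.883, 79.260 + 2.598] = [76.377, 81.858]. RSS = √0.831041 = 0.912.

nominal=79.260 wc=[76.377,81.858] rss=0.912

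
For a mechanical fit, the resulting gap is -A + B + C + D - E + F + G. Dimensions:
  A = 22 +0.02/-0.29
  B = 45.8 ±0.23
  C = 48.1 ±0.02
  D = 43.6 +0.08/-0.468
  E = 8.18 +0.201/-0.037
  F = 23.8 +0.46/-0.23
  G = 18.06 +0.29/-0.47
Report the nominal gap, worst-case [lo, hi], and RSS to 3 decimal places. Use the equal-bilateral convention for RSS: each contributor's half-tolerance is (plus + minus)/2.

Stack each dimension's contribution:
  -A: nom -22.000 → Σnom=-22.000; wc +0.290/-0.020 → slack +0.290/-0.020; half-tol=0.155, Σhalf²=0.024025
  +B: nom +45.800 → Σnom=23.800; wc +0.230/-0.230 → slack +0.520/-0.250; half-tol=0.230, Σhalf²=0.076925
  +C: nom +48.100 → Σnom=71.900; wc +0.020/-0.020 → slack +0.540/-0.270; half-tol=0.020, Σhalf²=0.077325
  +D: nom +43.600 → Σnom=115.500; wc +0.080/-0.468 → slack +0.620/-0.738; half-tol=0.274, Σhalf²=0.152401
  -E: nom -8.180 → Σnom=107.320; wc +0.037/-0.201 → slack +0.657/-0.939; half-tol=0.119, Σhalf²=0.166562
  +F: nom +23.800 → Σnom=131.120; wc +0.460/-0.230 → slack +1.117/-1.169; half-tol=0.345, Σhalf²=0.285587
  +G: nom +18.060 → Σnom=149.180; wc +0.290/-0.470 → slack +1.407/-1.639; half-tol=0.380, Σhalf²=0.429987
Nominal = 149.180. Worst-case = [149.180 - 1.639, 149.180 + 1.407] = [147.541, 150.587]. RSS = √0.429987 = 0.656.

nominal=149.180 wc=[147.541,150.587] rss=0.656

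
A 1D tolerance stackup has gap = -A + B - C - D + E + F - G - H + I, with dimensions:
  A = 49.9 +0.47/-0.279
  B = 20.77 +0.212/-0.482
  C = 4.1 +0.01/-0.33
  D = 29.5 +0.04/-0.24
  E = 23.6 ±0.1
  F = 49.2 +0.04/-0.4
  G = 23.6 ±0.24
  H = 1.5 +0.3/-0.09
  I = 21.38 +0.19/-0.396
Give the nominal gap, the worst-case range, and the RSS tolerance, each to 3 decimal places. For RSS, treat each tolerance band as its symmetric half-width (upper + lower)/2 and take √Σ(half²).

Stack each dimension's contribution:
  -A: nom -49.900 → Σnom=-49.900; wc +0.279/-0.470 → slack +0.279/-0.470; half-tol=0.374, Σhalf²=0.140250
  +B: nom +20.770 → Σnom=-29.130; wc +0.212/-0.482 → slack +0.491/-0.952; half-tol=0.347, Σhalf²=0.260659
  -C: nom -4.100 → Σnom=-33.230; wc +0.330/-0.010 → slack +0.821/-0.962; half-tol=0.170, Σhalf²=0.289559
  -D: nom -29.500 → Σnom=-62.730; wc +0.240/-0.040 → slack +1.061/-1.002; half-tol=0.140, Σhalf²=0.309159
  +E: nom +23.600 → Σnom=-39.130; wc +0.100/-0.100 → slack +1.161/-1.102; half-tol=0.100, Σhalf²=0.319159
  +F: nom +49.200 → Σnom=10.070; wc +0.040/-0.400 → slack +1.201/-1.502; half-tol=0.220, Σhalf²=0.367559
  -G: nom -23.600 → Σnom=-13.530; wc +0.240/-0.240 → slack +1.441/-1.742; half-tol=0.240, Σhalf²=0.425159
  -H: nom -1.500 → Σnom=-15.030; wc +0.090/-0.300 → slack +1.531/-2.042; half-tol=0.195, Σhalf²=0.463184
  +I: nom +21.380 → Σnom=6.350; wc +0.190/-0.396 → slack +1.721/-2.438; half-tol=0.293, Σhalf²=0.549033
Nominal = 6.350. Worst-case = [6.350 - 2.438, 6.350 + 1.721] = [3.912, 8.071]. RSS = √0.549033 = 0.741.

nominal=6.350 wc=[3.912,8.071] rss=0.741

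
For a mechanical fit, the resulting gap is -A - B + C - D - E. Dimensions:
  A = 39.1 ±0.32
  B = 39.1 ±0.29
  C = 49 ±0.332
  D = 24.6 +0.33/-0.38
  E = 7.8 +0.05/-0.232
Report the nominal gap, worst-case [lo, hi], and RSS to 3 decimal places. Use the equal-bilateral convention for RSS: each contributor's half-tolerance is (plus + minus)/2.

nominal=-61.600 wc=[-62.922,-60.046] rss=0.665

Stack each dimension's contribution:
  -A: nom -39.100 → Σnom=-39.100; wc +0.320/-0.320 → slack +0.320/-0.320; half-tol=0.320, Σhalf²=0.102400
  -B: nom -39.100 → Σnom=-78.200; wc +0.290/-0.290 → slack +0.610/-0.610; half-tol=0.290, Σhalf²=0.186500
  +C: nom +49.000 → Σnom=-29.200; wc +0.332/-0.332 → slack +0.942/-0.942; half-tol=0.332, Σhalf²=0.296724
  -D: nom -24.600 → Σnom=-53.800; wc +0.380/-0.330 → slack +1.322/-1.272; half-tol=0.355, Σhalf²=0.422749
  -E: nom -7.800 → Σnom=-61.600; wc +0.232/-0.050 → slack +1.554/-1.322; half-tol=0.141, Σhalf²=0.442630
Nominal = -61.600. Worst-case = [-61.600 - 1.322, -61.600 + 1.554] = [-62.922, -60.046]. RSS = √0.442630 = 0.665.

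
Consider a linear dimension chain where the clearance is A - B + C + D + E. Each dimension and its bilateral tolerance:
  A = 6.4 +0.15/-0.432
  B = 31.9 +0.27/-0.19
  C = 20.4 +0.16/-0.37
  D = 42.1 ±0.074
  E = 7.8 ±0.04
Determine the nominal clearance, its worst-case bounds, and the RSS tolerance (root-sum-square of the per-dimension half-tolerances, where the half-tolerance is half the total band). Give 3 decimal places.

nominal=44.800 wc=[43.614,45.414] rss=0.464

Stack each dimension's contribution:
  +A: nom +6.400 → Σnom=6.400; wc +0.150/-0.432 → slack +0.150/-0.432; half-tol=0.291, Σhalf²=0.084681
  -B: nom -31.900 → Σnom=-25.500; wc +0.190/-0.270 → slack +0.340/-0.702; half-tol=0.230, Σhalf²=0.137581
  +C: nom +20.400 → Σnom=-5.100; wc +0.160/-0.370 → slack +0.500/-1.072; half-tol=0.265, Σhalf²=0.207806
  +D: nom +42.100 → Σnom=37.000; wc +0.074/-0.074 → slack +0.574/-1.146; half-tol=0.074, Σhalf²=0.213282
  +E: nom +7.800 → Σnom=44.800; wc +0.040/-0.040 → slack +0.614/-1.186; half-tol=0.040, Σhalf²=0.214882
Nominal = 44.800. Worst-case = [44.800 - 1.186, 44.800 + 0.614] = [43.614, 45.414]. RSS = √0.214882 = 0.464.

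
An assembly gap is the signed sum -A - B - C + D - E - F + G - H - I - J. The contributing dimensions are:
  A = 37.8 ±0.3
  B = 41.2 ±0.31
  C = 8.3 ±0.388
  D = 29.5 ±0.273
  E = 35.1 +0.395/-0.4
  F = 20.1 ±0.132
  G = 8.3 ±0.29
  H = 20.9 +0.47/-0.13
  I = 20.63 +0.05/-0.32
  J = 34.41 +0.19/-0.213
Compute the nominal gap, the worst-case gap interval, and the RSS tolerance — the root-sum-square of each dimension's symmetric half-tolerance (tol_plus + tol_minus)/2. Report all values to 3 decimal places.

nominal=-180.640 wc=[-183.438,-177.884] rss=0.914

Stack each dimension's contribution:
  -A: nom -37.800 → Σnom=-37.800; wc +0.300/-0.300 → slack +0.300/-0.300; half-tol=0.300, Σhalf²=0.090000
  -B: nom -41.200 → Σnom=-79.000; wc +0.310/-0.310 → slack +0.610/-0.610; half-tol=0.310, Σhalf²=0.186100
  -C: nom -8.300 → Σnom=-87.300; wc +0.388/-0.388 → slack +0.998/-0.998; half-tol=0.388, Σhalf²=0.336644
  +D: nom +29.500 → Σnom=-57.800; wc +0.273/-0.273 → slack +1.271/-1.271; half-tol=0.273, Σhalf²=0.411173
  -E: nom -35.100 → Σnom=-92.900; wc +0.400/-0.395 → slack +1.671/-1.666; half-tol=0.398, Σhalf²=0.569179
  -F: nom -20.100 → Σnom=-113.000; wc +0.132/-0.132 → slack +1.803/-1.798; half-tol=0.132, Σhalf²=0.586603
  +G: nom +8.300 → Σnom=-104.700; wc +0.290/-0.290 → slack +2.093/-2.088; half-tol=0.290, Σhalf²=0.670703
  -H: nom -20.900 → Σnom=-125.600; wc +0.130/-0.470 → slack +2.223/-2.558; half-tol=0.300, Σhalf²=0.760703
  -I: nom -20.630 → Σnom=-146.230; wc +0.320/-0.050 → slack +2.543/-2.608; half-tol=0.185, Σhalf²=0.794928
  -J: nom -34.410 → Σnom=-180.640; wc +0.213/-0.190 → slack +2.756/-2.798; half-tol=0.202, Σhalf²=0.835530
Nominal = -180.640. Worst-case = [-180.640 - 2.798, -180.640 + 2.756] = [-183.438, -177.884]. RSS = √0.835530 = 0.914.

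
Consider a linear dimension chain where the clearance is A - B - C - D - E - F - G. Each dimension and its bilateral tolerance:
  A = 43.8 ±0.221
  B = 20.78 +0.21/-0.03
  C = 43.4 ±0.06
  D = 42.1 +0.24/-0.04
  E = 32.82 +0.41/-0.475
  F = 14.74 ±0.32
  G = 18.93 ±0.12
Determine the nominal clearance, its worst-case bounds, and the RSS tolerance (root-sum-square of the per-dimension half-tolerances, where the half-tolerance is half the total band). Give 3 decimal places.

Stack each dimension's contribution:
  +A: nom +43.800 → Σnom=43.800; wc +0.221/-0.221 → slack +0.221/-0.221; half-tol=0.221, Σhalf²=0.048841
  -B: nom -20.780 → Σnom=23.020; wc +0.030/-0.210 → slack +0.251/-0.431; half-tol=0.120, Σhalf²=0.063241
  -C: nom -43.400 → Σnom=-20.380; wc +0.060/-0.060 → slack +0.311/-0.491; half-tol=0.060, Σhalf²=0.066841
  -D: nom -42.100 → Σnom=-62.480; wc +0.040/-0.240 → slack +0.351/-0.731; half-tol=0.140, Σhalf²=0.086441
  -E: nom -32.820 → Σnom=-95.300; wc +0.475/-0.410 → slack +0.826/-1.141; half-tol=0.443, Σhalf²=0.282247
  -F: nom -14.740 → Σnom=-110.040; wc +0.320/-0.320 → slack +1.146/-1.461; half-tol=0.320, Σhalf²=0.384647
  -G: nom -18.930 → Σnom=-128.970; wc +0.120/-0.120 → slack +1.266/-1.581; half-tol=0.120, Σhalf²=0.399047
Nominal = -128.970. Worst-case = [-128.970 - 1.581, -128.970 + 1.266] = [-130.551, -127.704]. RSS = √0.399047 = 0.632.

nominal=-128.970 wc=[-130.551,-127.704] rss=0.632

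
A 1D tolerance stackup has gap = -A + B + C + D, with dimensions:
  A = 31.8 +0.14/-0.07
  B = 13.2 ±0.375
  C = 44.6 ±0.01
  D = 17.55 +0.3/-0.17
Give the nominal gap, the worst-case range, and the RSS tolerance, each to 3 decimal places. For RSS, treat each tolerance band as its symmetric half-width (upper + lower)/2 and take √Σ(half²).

Stack each dimension's contribution:
  -A: nom -31.800 → Σnom=-31.800; wc +0.070/-0.140 → slack +0.070/-0.140; half-tol=0.105, Σhalf²=0.011025
  +B: nom +13.200 → Σnom=-18.600; wc +0.375/-0.375 → slack +0.445/-0.515; half-tol=0.375, Σhalf²=0.151650
  +C: nom +44.600 → Σnom=26.000; wc +0.010/-0.010 → slack +0.455/-0.525; half-tol=0.010, Σhalf²=0.151750
  +D: nom +17.550 → Σnom=43.550; wc +0.300/-0.170 → slack +0.755/-0.695; half-tol=0.235, Σhalf²=0.206975
Nominal = 43.550. Worst-case = [43.550 - 0.695, 43.550 + 0.755] = [42.855, 44.305]. RSS = √0.206975 = 0.455.

nominal=43.550 wc=[42.855,44.305] rss=0.455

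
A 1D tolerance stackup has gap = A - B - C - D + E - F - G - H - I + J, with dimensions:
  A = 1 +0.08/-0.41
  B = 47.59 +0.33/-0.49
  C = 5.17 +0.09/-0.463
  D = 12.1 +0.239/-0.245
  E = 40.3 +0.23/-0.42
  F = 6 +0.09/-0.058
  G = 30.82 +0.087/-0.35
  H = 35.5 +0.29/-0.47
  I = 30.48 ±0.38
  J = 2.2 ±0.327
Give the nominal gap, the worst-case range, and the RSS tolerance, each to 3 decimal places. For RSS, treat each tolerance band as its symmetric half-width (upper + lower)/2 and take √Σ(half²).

nominal=-124.160 wc=[-126.823,-121.067] rss=0.958

Stack each dimension's contribution:
  +A: nom +1.000 → Σnom=1.000; wc +0.080/-0.410 → slack +0.080/-0.410; half-tol=0.245, Σhalf²=0.060025
  -B: nom -47.590 → Σnom=-46.590; wc +0.490/-0.330 → slack +0.570/-0.740; half-tol=0.410, Σhalf²=0.228125
  -C: nom -5.170 → Σnom=-51.760; wc +0.463/-0.090 → slack +1.033/-0.830; half-tol=0.277, Σhalf²=0.304577
  -D: nom -12.100 → Σnom=-63.860; wc +0.245/-0.239 → slack +1.278/-1.069; half-tol=0.242, Σhalf²=0.363141
  +E: nom +40.300 → Σnom=-23.560; wc +0.230/-0.420 → slack +1.508/-1.489; half-tol=0.325, Σhalf²=0.468766
  -F: nom -6.000 → Σnom=-29.560; wc +0.058/-0.090 → slack +1.566/-1.579; half-tol=0.074, Σhalf²=0.474242
  -G: nom -30.820 → Σnom=-60.380; wc +0.350/-0.087 → slack +1.916/-1.666; half-tol=0.218, Σhalf²=0.521985
  -H: nom -35.500 → Σnom=-95.880; wc +0.470/-0.290 → slack +2.386/-1.956; half-tol=0.380, Σhalf²=0.666385
  -I: nom -30.480 → Σnom=-126.360; wc +0.380/-0.380 → slack +2.766/-2.336; half-tol=0.380, Σhalf²=0.810785
  +J: nom +2.200 → Σnom=-124.160; wc +0.327/-0.327 → slack +3.093/-2.663; half-tol=0.327, Σhalf²=0.917714
Nominal = -124.160. Worst-case = [-124.160 - 2.663, -124.160 + 3.093] = [-126.823, -121.067]. RSS = √0.917714 = 0.958.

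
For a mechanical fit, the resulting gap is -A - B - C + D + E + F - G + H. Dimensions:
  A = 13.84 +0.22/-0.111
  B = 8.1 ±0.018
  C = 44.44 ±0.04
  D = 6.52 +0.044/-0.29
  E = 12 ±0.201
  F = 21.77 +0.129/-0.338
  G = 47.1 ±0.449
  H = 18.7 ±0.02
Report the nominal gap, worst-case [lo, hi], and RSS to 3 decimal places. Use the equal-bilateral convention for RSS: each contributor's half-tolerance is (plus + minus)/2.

Stack each dimension's contribution:
  -A: nom -13.840 → Σnom=-13.840; wc +0.111/-0.220 → slack +0.111/-0.220; half-tol=0.166, Σhalf²=0.027390
  -B: nom -8.100 → Σnom=-21.940; wc +0.018/-0.018 → slack +0.129/-0.238; half-tol=0.018, Σhalf²=0.027714
  -C: nom -44.440 → Σnom=-66.380; wc +0.040/-0.040 → slack +0.169/-0.278; half-tol=0.040, Σhalf²=0.029314
  +D: nom +6.520 → Σnom=-59.860; wc +0.044/-0.290 → slack +0.213/-0.568; half-tol=0.167, Σhalf²=0.057203
  +E: nom +12.000 → Σnom=-47.860; wc +0.201/-0.201 → slack +0.414/-0.769; half-tol=0.201, Σhalf²=0.097604
  +F: nom +21.770 → Σnom=-26.090; wc +0.129/-0.338 → slack +0.543/-1.107; half-tol=0.234, Σhalf²=0.152126
  -G: nom -47.100 → Σnom=-73.190; wc +0.449/-0.449 → slack +0.992/-1.556; half-tol=0.449, Σhalf²=0.353727
  +H: nom +18.700 → Σnom=-54.490; wc +0.020/-0.020 → slack +1.012/-1.576; half-tol=0.020, Σhalf²=0.354127
Nominal = -54.490. Worst-case = [-54.490 - 1.576, -54.490 + 1.012] = [-56.066, -53.478]. RSS = √0.354127 = 0.595.

nominal=-54.490 wc=[-56.066,-53.478] rss=0.595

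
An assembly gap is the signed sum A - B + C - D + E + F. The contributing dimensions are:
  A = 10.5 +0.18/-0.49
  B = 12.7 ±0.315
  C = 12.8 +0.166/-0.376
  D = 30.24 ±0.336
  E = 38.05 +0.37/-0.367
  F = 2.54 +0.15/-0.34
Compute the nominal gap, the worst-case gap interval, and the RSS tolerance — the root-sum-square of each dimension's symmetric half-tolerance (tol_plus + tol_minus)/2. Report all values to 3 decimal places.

nominal=20.950 wc=[18.726,22.467] rss=0.770

Stack each dimension's contribution:
  +A: nom +10.500 → Σnom=10.500; wc +0.180/-0.490 → slack +0.180/-0.490; half-tol=0.335, Σhalf²=0.112225
  -B: nom -12.700 → Σnom=-2.200; wc +0.315/-0.315 → slack +0.495/-0.805; half-tol=0.315, Σhalf²=0.211450
  +C: nom +12.800 → Σnom=10.600; wc +0.166/-0.376 → slack +0.661/-1.181; half-tol=0.271, Σhalf²=0.284891
  -D: nom -30.240 → Σnom=-19.640; wc +0.336/-0.336 → slack +0.997/-1.517; half-tol=0.336, Σhalf²=0.397787
  +E: nom +38.050 → Σnom=18.410; wc +0.370/-0.367 → slack +1.367/-1.884; half-tol=0.368, Σhalf²=0.533579
  +F: nom +2.540 → Σnom=20.950; wc +0.150/-0.340 → slack +1.517/-2.224; half-tol=0.245, Σhalf²=0.593604
Nominal = 20.950. Worst-case = [20.950 - 2.224, 20.950 + 1.517] = [18.726, 22.467]. RSS = √0.593604 = 0.770.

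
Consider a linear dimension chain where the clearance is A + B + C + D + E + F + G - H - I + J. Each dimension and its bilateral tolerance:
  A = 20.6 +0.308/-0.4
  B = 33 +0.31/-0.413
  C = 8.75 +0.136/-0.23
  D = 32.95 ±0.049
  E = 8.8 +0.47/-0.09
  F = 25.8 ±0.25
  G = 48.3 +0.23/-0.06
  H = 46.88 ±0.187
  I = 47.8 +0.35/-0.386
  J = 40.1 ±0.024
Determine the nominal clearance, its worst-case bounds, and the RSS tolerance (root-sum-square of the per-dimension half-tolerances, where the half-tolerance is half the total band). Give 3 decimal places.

Stack each dimension's contribution:
  +A: nom +20.600 → Σnom=20.600; wc +0.308/-0.400 → slack +0.308/-0.400; half-tol=0.354, Σhalf²=0.125316
  +B: nom +33.000 → Σnom=53.600; wc +0.310/-0.413 → slack +0.618/-0.813; half-tol=0.361, Σhalf²=0.255998
  +C: nom +8.750 → Σnom=62.350; wc +0.136/-0.230 → slack +0.754/-1.043; half-tol=0.183, Σhalf²=0.289487
  +D: nom +32.950 → Σnom=95.300; wc +0.049/-0.049 → slack +0.803/-1.092; half-tol=0.049, Σhalf²=0.291888
  +E: nom +8.800 → Σnom=104.100; wc +0.470/-0.090 → slack +1.273/-1.182; half-tol=0.280, Σhalf²=0.370288
  +F: nom +25.800 → Σnom=129.900; wc +0.250/-0.250 → slack +1.523/-1.432; half-tol=0.250, Σhalf²=0.432788
  +G: nom +48.300 → Σnom=178.200; wc +0.230/-0.060 → slack +1.753/-1.492; half-tol=0.145, Σhalf²=0.453813
  -H: nom -46.880 → Σnom=131.320; wc +0.187/-0.187 → slack +1.940/-1.679; half-tol=0.187, Σhalf²=0.488782
  -I: nom -47.800 → Σnom=83.520; wc +0.386/-0.350 → slack +2.326/-2.029; half-tol=0.368, Σhalf²=0.624206
  +J: nom +40.100 → Σnom=123.620; wc +0.024/-0.024 → slack +2.350/-2.053; half-tol=0.024, Σhalf²=0.624782
Nominal = 123.620. Worst-case = [123.620 - 2.053, 123.620 + 2.350] = [121.567, 125.970]. RSS = √0.624782 = 0.790.

nominal=123.620 wc=[121.567,125.970] rss=0.790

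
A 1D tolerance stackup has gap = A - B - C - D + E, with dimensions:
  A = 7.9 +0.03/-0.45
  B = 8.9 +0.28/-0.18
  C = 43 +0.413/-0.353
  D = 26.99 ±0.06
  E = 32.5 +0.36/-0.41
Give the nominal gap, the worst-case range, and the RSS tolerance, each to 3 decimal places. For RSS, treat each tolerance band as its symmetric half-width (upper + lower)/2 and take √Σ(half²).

nominal=-38.490 wc=[-40.103,-37.507] rss=0.640

Stack each dimension's contribution:
  +A: nom +7.900 → Σnom=7.900; wc +0.030/-0.450 → slack +0.030/-0.450; half-tol=0.240, Σhalf²=0.057600
  -B: nom -8.900 → Σnom=-1.000; wc +0.180/-0.280 → slack +0.210/-0.730; half-tol=0.230, Σhalf²=0.110500
  -C: nom -43.000 → Σnom=-44.000; wc +0.353/-0.413 → slack +0.563/-1.143; half-tol=0.383, Σhalf²=0.257189
  -D: nom -26.990 → Σnom=-70.990; wc +0.060/-0.060 → slack +0.623/-1.203; half-tol=0.060, Σhalf²=0.260789
  +E: nom +32.500 → Σnom=-38.490; wc +0.360/-0.410 → slack +0.983/-1.613; half-tol=0.385, Σhalf²=0.409014
Nominal = -38.490. Worst-case = [-38.490 - 1.613, -38.490 + 0.983] = [-40.103, -37.507]. RSS = √0.409014 = 0.640.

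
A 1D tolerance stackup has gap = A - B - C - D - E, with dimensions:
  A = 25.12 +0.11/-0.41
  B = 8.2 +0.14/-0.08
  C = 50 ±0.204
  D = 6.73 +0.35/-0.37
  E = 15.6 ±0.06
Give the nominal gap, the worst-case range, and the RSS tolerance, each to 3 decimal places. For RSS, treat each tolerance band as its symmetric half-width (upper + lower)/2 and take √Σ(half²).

Stack each dimension's contribution:
  +A: nom +25.120 → Σnom=25.120; wc +0.110/-0.410 → slack +0.110/-0.410; half-tol=0.260, Σhalf²=0.067600
  -B: nom -8.200 → Σnom=16.920; wc +0.080/-0.140 → slack +0.190/-0.550; half-tol=0.110, Σhalf²=0.079700
  -C: nom -50.000 → Σnom=-33.080; wc +0.204/-0.204 → slack +0.394/-0.754; half-tol=0.204, Σhalf²=0.121316
  -D: nom -6.730 → Σnom=-39.810; wc +0.370/-0.350 → slack +0.764/-1.104; half-tol=0.360, Σhalf²=0.250916
  -E: nom -15.600 → Σnom=-55.410; wc +0.060/-0.060 → slack +0.824/-1.164; half-tol=0.060, Σhalf²=0.254516
Nominal = -55.410. Worst-case = [-55.410 - 1.164, -55.410 + 0.824] = [-56.574, -54.586]. RSS = √0.254516 = 0.504.

nominal=-55.410 wc=[-56.574,-54.586] rss=0.504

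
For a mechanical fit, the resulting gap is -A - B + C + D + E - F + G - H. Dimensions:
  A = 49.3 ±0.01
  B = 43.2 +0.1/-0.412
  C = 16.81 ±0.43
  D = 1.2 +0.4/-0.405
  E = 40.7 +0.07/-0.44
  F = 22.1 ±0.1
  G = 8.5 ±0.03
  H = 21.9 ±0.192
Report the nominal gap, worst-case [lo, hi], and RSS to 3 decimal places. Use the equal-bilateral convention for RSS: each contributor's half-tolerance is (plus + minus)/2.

Stack each dimension's contribution:
  -A: nom -49.300 → Σnom=-49.300; wc +0.010/-0.010 → slack +0.010/-0.010; half-tol=0.010, Σhalf²=0.000100
  -B: nom -43.200 → Σnom=-92.500; wc +0.412/-0.100 → slack +0.422/-0.110; half-tol=0.256, Σhalf²=0.065636
  +C: nom +16.810 → Σnom=-75.690; wc +0.430/-0.430 → slack +0.852/-0.540; half-tol=0.430, Σhalf²=0.250536
  +D: nom +1.200 → Σnom=-74.490; wc +0.400/-0.405 → slack +1.252/-0.945; half-tol=0.403, Σhalf²=0.412542
  +E: nom +40.700 → Σnom=-33.790; wc +0.070/-0.440 → slack +1.322/-1.385; half-tol=0.255, Σhalf²=0.477567
  -F: nom -22.100 → Σnom=-55.890; wc +0.100/-0.100 → slack +1.422/-1.485; half-tol=0.100, Σhalf²=0.487567
  +G: nom +8.500 → Σnom=-47.390; wc +0.030/-0.030 → slack +1.452/-1.515; half-tol=0.030, Σhalf²=0.488467
  -H: nom -21.900 → Σnom=-69.290; wc +0.192/-0.192 → slack +1.644/-1.707; half-tol=0.192, Σhalf²=0.525331
Nominal = -69.290. Worst-case = [-69.290 - 1.707, -69.290 + 1.644] = [-70.997, -67.646]. RSS = √0.525331 = 0.725.

nominal=-69.290 wc=[-70.997,-67.646] rss=0.725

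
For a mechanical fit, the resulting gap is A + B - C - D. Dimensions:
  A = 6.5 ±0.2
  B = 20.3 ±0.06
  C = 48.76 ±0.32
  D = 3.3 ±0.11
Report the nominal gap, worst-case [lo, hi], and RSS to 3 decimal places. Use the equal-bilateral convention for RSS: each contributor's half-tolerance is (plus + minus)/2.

Stack each dimension's contribution:
  +A: nom +6.500 → Σnom=6.500; wc +0.200/-0.200 → slack +0.200/-0.200; half-tol=0.200, Σhalf²=0.040000
  +B: nom +20.300 → Σnom=26.800; wc +0.060/-0.060 → slack +0.260/-0.260; half-tol=0.060, Σhalf²=0.043600
  -C: nom -48.760 → Σnom=-21.960; wc +0.320/-0.320 → slack +0.580/-0.580; half-tol=0.320, Σhalf²=0.146000
  -D: nom -3.300 → Σnom=-25.260; wc +0.110/-0.110 → slack +0.690/-0.690; half-tol=0.110, Σhalf²=0.158100
Nominal = -25.260. Worst-case = [-25.260 - 0.690, -25.260 + 0.690] = [-25.950, -24.570]. RSS = √0.158100 = 0.398.

nominal=-25.260 wc=[-25.950,-24.570] rss=0.398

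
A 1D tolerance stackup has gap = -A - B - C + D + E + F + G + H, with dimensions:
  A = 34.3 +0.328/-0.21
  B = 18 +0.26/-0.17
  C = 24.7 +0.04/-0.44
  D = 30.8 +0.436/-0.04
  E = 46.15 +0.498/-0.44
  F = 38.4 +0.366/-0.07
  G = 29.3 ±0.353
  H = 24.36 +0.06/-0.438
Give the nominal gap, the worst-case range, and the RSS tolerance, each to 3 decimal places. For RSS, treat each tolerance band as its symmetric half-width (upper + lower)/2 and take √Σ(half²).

nominal=92.010 wc=[90.041,94.543] rss=0.829

Stack each dimension's contribution:
  -A: nom -34.300 → Σnom=-34.300; wc +0.210/-0.328 → slack +0.210/-0.328; half-tol=0.269, Σhalf²=0.072361
  -B: nom -18.000 → Σnom=-52.300; wc +0.170/-0.260 → slack +0.380/-0.588; half-tol=0.215, Σhalf²=0.118586
  -C: nom -24.700 → Σnom=-77.000; wc +0.440/-0.040 → slack +0.820/-0.628; half-tol=0.240, Σhalf²=0.176186
  +D: nom +30.800 → Σnom=-46.200; wc +0.436/-0.040 → slack +1.256/-0.668; half-tol=0.238, Σhalf²=0.232830
  +E: nom +46.150 → Σnom=-0.050; wc +0.498/-0.440 → slack +1.754/-1.108; half-tol=0.469, Σhalf²=0.452791
  +F: nom +38.400 → Σnom=38.350; wc +0.366/-0.070 → slack +2.120/-1.178; half-tol=0.218, Σhalf²=0.500315
  +G: nom +29.300 → Σnom=67.650; wc +0.353/-0.353 → slack +2.473/-1.531; half-tol=0.353, Σhalf²=0.624924
  +H: nom +24.360 → Σnom=92.010; wc +0.060/-0.438 → slack +2.533/-1.969; half-tol=0.249, Σhalf²=0.686925
Nominal = 92.010. Worst-case = [92.010 - 1.969, 92.010 + 2.533] = [90.041, 94.543]. RSS = √0.686925 = 0.829.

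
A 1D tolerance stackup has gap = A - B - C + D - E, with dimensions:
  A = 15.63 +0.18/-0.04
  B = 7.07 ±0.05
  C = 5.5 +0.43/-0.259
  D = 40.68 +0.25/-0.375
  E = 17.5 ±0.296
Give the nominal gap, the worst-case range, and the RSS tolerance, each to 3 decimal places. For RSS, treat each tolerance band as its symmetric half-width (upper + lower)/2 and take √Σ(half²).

Stack each dimension's contribution:
  +A: nom +15.630 → Σnom=15.630; wc +0.180/-0.040 → slack +0.180/-0.040; half-tol=0.110, Σhalf²=0.012100
  -B: nom -7.070 → Σnom=8.560; wc +0.050/-0.050 → slack +0.230/-0.090; half-tol=0.050, Σhalf²=0.014600
  -C: nom -5.500 → Σnom=3.060; wc +0.259/-0.430 → slack +0.489/-0.520; half-tol=0.345, Σhalf²=0.133280
  +D: nom +40.680 → Σnom=43.740; wc +0.250/-0.375 → slack +0.739/-0.895; half-tol=0.312, Σhalf²=0.230937
  -E: nom -17.500 → Σnom=26.240; wc +0.296/-0.296 → slack +1.035/-1.191; half-tol=0.296, Σhalf²=0.318553
Nominal = 26.240. Worst-case = [26.240 - 1.191, 26.240 + 1.035] = [25.049, 27.275]. RSS = √0.318553 = 0.564.

nominal=26.240 wc=[25.049,27.275] rss=0.564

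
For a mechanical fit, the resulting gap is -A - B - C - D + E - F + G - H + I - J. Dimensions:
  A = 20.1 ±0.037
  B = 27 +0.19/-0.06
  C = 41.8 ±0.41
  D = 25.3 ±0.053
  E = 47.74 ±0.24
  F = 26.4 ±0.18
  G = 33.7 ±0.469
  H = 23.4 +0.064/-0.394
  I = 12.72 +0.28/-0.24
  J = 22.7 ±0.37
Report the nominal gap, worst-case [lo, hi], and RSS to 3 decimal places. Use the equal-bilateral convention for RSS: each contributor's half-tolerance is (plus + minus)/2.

Stack each dimension's contribution:
  -A: nom -20.100 → Σnom=-20.100; wc +0.037/-0.037 → slack +0.037/-0.037; half-tol=0.037, Σhalf²=0.001369
  -B: nom -27.000 → Σnom=-47.100; wc +0.060/-0.190 → slack +0.097/-0.227; half-tol=0.125, Σhalf²=0.016994
  -C: nom -41.800 → Σnom=-88.900; wc +0.410/-0.410 → slack +0.507/-0.637; half-tol=0.410, Σhalf²=0.185094
  -D: nom -25.300 → Σnom=-114.200; wc +0.053/-0.053 → slack +0.560/-0.690; half-tol=0.053, Σhalf²=0.187903
  +E: nom +47.740 → Σnom=-66.460; wc +0.240/-0.240 → slack +0.800/-0.930; half-tol=0.240, Σhalf²=0.245503
  -F: nom -26.400 → Σnom=-92.860; wc +0.180/-0.180 → slack +0.980/-1.110; half-tol=0.180, Σhalf²=0.277903
  +G: nom +33.700 → Σnom=-59.160; wc +0.469/-0.469 → slack +1.449/-1.579; half-tol=0.469, Σhalf²=0.497864
  -H: nom -23.400 → Σnom=-82.560; wc +0.394/-0.064 → slack +1.843/-1.643; half-tol=0.229, Σhalf²=0.550305
  +I: nom +12.720 → Σnom=-69.840; wc +0.280/-0.240 → slack +2.123/-1.883; half-tol=0.260, Σhalf²=0.617905
  -J: nom -22.700 → Σnom=-92.540; wc +0.370/-0.370 → slack +2.493/-2.253; half-tol=0.370, Σhalf²=0.754805
Nominal = -92.540. Worst-case = [-92.540 - 2.253, -92.540 + 2.493] = [-94.793, -90.047]. RSS = √0.754805 = 0.869.

nominal=-92.540 wc=[-94.793,-90.047] rss=0.869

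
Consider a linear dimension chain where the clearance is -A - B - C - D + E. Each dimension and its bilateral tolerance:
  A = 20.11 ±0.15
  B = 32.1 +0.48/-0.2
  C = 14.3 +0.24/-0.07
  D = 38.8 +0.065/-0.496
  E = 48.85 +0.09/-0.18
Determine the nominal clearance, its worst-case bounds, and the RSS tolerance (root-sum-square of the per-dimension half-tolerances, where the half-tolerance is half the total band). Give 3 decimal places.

Stack each dimension's contribution:
  -A: nom -20.110 → Σnom=-20.110; wc +0.150/-0.150 → slack +0.150/-0.150; half-tol=0.150, Σhalf²=0.022500
  -B: nom -32.100 → Σnom=-52.210; wc +0.200/-0.480 → slack +0.350/-0.630; half-tol=0.340, Σhalf²=0.138100
  -C: nom -14.300 → Σnom=-66.510; wc +0.070/-0.240 → slack +0.420/-0.870; half-tol=0.155, Σhalf²=0.162125
  -D: nom -38.800 → Σnom=-105.310; wc +0.496/-0.065 → slack +0.916/-0.935; half-tol=0.280, Σhalf²=0.240805
  +E: nom +48.850 → Σnom=-56.460; wc +0.090/-0.180 → slack +1.006/-1.115; half-tol=0.135, Σhalf²=0.259030
Nominal = -56.460. Worst-case = [-56.460 - 1.115, -56.460 + 1.006] = [-57.575, -55.454]. RSS = √0.259030 = 0.509.

nominal=-56.460 wc=[-57.575,-55.454] rss=0.509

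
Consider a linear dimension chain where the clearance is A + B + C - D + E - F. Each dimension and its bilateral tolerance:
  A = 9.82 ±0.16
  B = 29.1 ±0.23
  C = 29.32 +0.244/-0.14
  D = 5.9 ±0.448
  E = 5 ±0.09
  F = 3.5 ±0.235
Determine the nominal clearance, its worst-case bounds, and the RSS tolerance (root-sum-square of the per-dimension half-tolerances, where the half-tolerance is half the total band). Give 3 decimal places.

nominal=63.840 wc=[62.537,65.247] rss=0.616

Stack each dimension's contribution:
  +A: nom +9.820 → Σnom=9.820; wc +0.160/-0.160 → slack +0.160/-0.160; half-tol=0.160, Σhalf²=0.025600
  +B: nom +29.100 → Σnom=38.920; wc +0.230/-0.230 → slack +0.390/-0.390; half-tol=0.230, Σhalf²=0.078500
  +C: nom +29.320 → Σnom=68.240; wc +0.244/-0.140 → slack +0.634/-0.530; half-tol=0.192, Σhalf²=0.115364
  -D: nom -5.900 → Σnom=62.340; wc +0.448/-0.448 → slack +1.082/-0.978; half-tol=0.448, Σhalf²=0.316068
  +E: nom +5.000 → Σnom=67.340; wc +0.090/-0.090 → slack +1.172/-1.068; half-tol=0.090, Σhalf²=0.324168
  -F: nom -3.500 → Σnom=63.840; wc +0.235/-0.235 → slack +1.407/-1.303; half-tol=0.235, Σhalf²=0.379393
Nominal = 63.840. Worst-case = [63.840 - 1.303, 63.840 + 1.407] = [62.537, 65.247]. RSS = √0.379393 = 0.616.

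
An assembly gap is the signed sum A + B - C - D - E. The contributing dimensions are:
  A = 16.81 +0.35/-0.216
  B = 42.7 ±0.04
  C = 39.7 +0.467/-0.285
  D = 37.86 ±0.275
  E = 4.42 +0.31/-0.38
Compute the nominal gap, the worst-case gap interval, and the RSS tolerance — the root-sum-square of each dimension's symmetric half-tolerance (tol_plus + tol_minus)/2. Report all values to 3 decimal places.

Stack each dimension's contribution:
  +A: nom +16.810 → Σnom=16.810; wc +0.350/-0.216 → slack +0.350/-0.216; half-tol=0.283, Σhalf²=0.080089
  +B: nom +42.700 → Σnom=59.510; wc +0.040/-0.040 → slack +0.390/-0.256; half-tol=0.040, Σhalf²=0.081689
  -C: nom -39.700 → Σnom=19.810; wc +0.285/-0.467 → slack +0.675/-0.723; half-tol=0.376, Σhalf²=0.223065
  -D: nom -37.860 → Σnom=-18.050; wc +0.275/-0.275 → slack +0.950/-0.998; half-tol=0.275, Σhalf²=0.298690
  -E: nom -4.420 → Σnom=-22.470; wc +0.380/-0.310 → slack +1.330/-1.308; half-tol=0.345, Σhalf²=0.417715
Nominal = -22.470. Worst-case = [-22.470 - 1.308, -22.470 + 1.330] = [-23.778, -21.140]. RSS = √0.417715 = 0.646.

nominal=-22.470 wc=[-23.778,-21.140] rss=0.646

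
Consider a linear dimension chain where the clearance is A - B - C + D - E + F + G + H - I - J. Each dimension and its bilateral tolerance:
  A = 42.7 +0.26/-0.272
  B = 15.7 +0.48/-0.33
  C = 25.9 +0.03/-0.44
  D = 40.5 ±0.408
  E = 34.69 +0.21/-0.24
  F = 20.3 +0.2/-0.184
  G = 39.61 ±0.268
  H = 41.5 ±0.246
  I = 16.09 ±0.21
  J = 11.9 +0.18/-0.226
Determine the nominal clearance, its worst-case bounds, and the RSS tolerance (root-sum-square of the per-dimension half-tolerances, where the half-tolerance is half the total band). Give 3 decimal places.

nominal=80.330 wc=[77.842,83.158] rss=0.873

Stack each dimension's contribution:
  +A: nom +42.700 → Σnom=42.700; wc +0.260/-0.272 → slack +0.260/-0.272; half-tol=0.266, Σhalf²=0.070756
  -B: nom -15.700 → Σnom=27.000; wc +0.330/-0.480 → slack +0.590/-0.752; half-tol=0.405, Σhalf²=0.234781
  -C: nom -25.900 → Σnom=1.100; wc +0.440/-0.030 → slack +1.030/-0.782; half-tol=0.235, Σhalf²=0.290006
  +D: nom +40.500 → Σnom=41.600; wc +0.408/-0.408 → slack +1.438/-1.190; half-tol=0.408, Σhalf²=0.456470
  -E: nom -34.690 → Σnom=6.910; wc +0.240/-0.210 → slack +1.678/-1.400; half-tol=0.225, Σhalf²=0.507095
  +F: nom +20.300 → Σnom=27.210; wc +0.200/-0.184 → slack +1.878/-1.584; half-tol=0.192, Σhalf²=0.543959
  +G: nom +39.610 → Σnom=66.820; wc +0.268/-0.268 → slack +2.146/-1.852; half-tol=0.268, Σhalf²=0.615783
  +H: nom +41.500 → Σnom=108.320; wc +0.246/-0.246 → slack +2.392/-2.098; half-tol=0.246, Σhalf²=0.676299
  -I: nom -16.090 → Σnom=92.230; wc +0.210/-0.210 → slack +2.602/-2.308; half-tol=0.210, Σhalf²=0.720399
  -J: nom -11.900 → Σnom=80.330; wc +0.226/-0.180 → slack +2.828/-2.488; half-tol=0.203, Σhalf²=0.761608
Nominal = 80.330. Worst-case = [80.330 - 2.488, 80.330 + 2.828] = [77.842, 83.158]. RSS = √0.761608 = 0.873.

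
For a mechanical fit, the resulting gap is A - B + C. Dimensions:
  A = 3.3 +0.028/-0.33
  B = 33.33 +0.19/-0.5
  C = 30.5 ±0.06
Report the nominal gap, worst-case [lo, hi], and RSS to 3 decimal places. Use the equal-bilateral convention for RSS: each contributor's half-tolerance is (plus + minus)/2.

nominal=0.470 wc=[-0.110,1.058] rss=0.393

Stack each dimension's contribution:
  +A: nom +3.300 → Σnom=3.300; wc +0.028/-0.330 → slack +0.028/-0.330; half-tol=0.179, Σhalf²=0.032041
  -B: nom -33.330 → Σnom=-30.030; wc +0.500/-0.190 → slack +0.528/-0.520; half-tol=0.345, Σhalf²=0.151066
  +C: nom +30.500 → Σnom=0.470; wc +0.060/-0.060 → slack +0.588/-0.580; half-tol=0.060, Σhalf²=0.154666
Nominal = 0.470. Worst-case = [0.470 - 0.580, 0.470 + 0.588] = [-0.110, 1.058]. RSS = √0.154666 = 0.393.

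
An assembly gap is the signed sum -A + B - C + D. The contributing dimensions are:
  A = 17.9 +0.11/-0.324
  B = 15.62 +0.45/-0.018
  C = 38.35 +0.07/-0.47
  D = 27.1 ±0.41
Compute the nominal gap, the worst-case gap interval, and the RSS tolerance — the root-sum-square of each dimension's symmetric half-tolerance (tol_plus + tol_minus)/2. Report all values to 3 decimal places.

Stack each dimension's contribution:
  -A: nom -17.900 → Σnom=-17.900; wc +0.324/-0.110 → slack +0.324/-0.110; half-tol=0.217, Σhalf²=0.047089
  +B: nom +15.620 → Σnom=-2.280; wc +0.450/-0.018 → slack +0.774/-0.128; half-tol=0.234, Σhalf²=0.101845
  -C: nom -38.350 → Σnom=-40.630; wc +0.470/-0.070 → slack +1.244/-0.198; half-tol=0.270, Σhalf²=0.174745
  +D: nom +27.100 → Σnom=-13.530; wc +0.410/-0.410 → slack +1.654/-0.608; half-tol=0.410, Σhalf²=0.342845
Nominal = -13.530. Worst-case = [-13.530 - 0.608, -13.530 + 1.654] = [-14.138, -11.876]. RSS = √0.342845 = 0.586.

nominal=-13.530 wc=[-14.138,-11.876] rss=0.586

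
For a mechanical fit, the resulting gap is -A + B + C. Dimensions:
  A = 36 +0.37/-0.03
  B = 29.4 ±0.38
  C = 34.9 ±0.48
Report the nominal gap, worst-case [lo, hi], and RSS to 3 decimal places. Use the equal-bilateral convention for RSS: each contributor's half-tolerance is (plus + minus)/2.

nominal=28.300 wc=[27.070,29.190] rss=0.644

Stack each dimension's contribution:
  -A: nom -36.000 → Σnom=-36.000; wc +0.030/-0.370 → slack +0.030/-0.370; half-tol=0.200, Σhalf²=0.040000
  +B: nom +29.400 → Σnom=-6.600; wc +0.380/-0.380 → slack +0.410/-0.750; half-tol=0.380, Σhalf²=0.184400
  +C: nom +34.900 → Σnom=28.300; wc +0.480/-0.480 → slack +0.890/-1.230; half-tol=0.480, Σhalf²=0.414800
Nominal = 28.300. Worst-case = [28.300 - 1.230, 28.300 + 0.890] = [27.070, 29.190]. RSS = √0.414800 = 0.644.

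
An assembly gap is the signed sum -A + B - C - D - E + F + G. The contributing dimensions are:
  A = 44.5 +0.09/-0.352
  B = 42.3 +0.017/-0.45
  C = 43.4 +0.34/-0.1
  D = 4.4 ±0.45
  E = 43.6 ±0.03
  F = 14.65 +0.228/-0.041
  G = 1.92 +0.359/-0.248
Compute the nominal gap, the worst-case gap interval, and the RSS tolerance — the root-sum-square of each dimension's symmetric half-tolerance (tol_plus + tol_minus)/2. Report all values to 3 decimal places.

nominal=-77.030 wc=[-78.679,-75.494] rss=0.682

Stack each dimension's contribution:
  -A: nom -44.500 → Σnom=-44.500; wc +0.352/-0.090 → slack +0.352/-0.090; half-tol=0.221, Σhalf²=0.048841
  +B: nom +42.300 → Σnom=-2.200; wc +0.017/-0.450 → slack +0.369/-0.540; half-tol=0.234, Σhalf²=0.103363
  -C: nom -43.400 → Σnom=-45.600; wc +0.100/-0.340 → slack +0.469/-0.880; half-tol=0.220, Σhalf²=0.151763
  -D: nom -4.400 → Σnom=-50.000; wc +0.450/-0.450 → slack +0.919/-1.330; half-tol=0.450, Σhalf²=0.354263
  -E: nom -43.600 → Σnom=-93.600; wc +0.030/-0.030 → slack +0.949/-1.360; half-tol=0.030, Σhalf²=0.355163
  +F: nom +14.650 → Σnom=-78.950; wc +0.228/-0.041 → slack +1.177/-1.401; half-tol=0.135, Σhalf²=0.373254
  +G: nom +1.920 → Σnom=-77.030; wc +0.359/-0.248 → slack +1.536/-1.649; half-tol=0.303, Σhalf²=0.465366
Nominal = -77.030. Worst-case = [-77.030 - 1.649, -77.030 + 1.536] = [-78.679, -75.494]. RSS = √0.465366 = 0.682.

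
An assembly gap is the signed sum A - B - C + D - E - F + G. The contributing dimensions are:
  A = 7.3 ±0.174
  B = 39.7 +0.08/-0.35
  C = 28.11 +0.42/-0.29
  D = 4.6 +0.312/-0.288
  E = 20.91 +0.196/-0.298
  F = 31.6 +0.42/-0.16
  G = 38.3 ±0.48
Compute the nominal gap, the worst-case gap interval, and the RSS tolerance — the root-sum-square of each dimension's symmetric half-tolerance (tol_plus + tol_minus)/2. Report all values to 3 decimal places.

nominal=-70.120 wc=[-72.178,-68.056] rss=0.817

Stack each dimension's contribution:
  +A: nom +7.300 → Σnom=7.300; wc +0.174/-0.174 → slack +0.174/-0.174; half-tol=0.174, Σhalf²=0.030276
  -B: nom -39.700 → Σnom=-32.400; wc +0.350/-0.080 → slack +0.524/-0.254; half-tol=0.215, Σhalf²=0.076501
  -C: nom -28.110 → Σnom=-60.510; wc +0.290/-0.420 → slack +0.814/-0.674; half-tol=0.355, Σhalf²=0.202526
  +D: nom +4.600 → Σnom=-55.910; wc +0.312/-0.288 → slack +1.126/-0.962; half-tol=0.300, Σhalf²=0.292526
  -E: nom -20.910 → Σnom=-76.820; wc +0.298/-0.196 → slack +1.424/-1.158; half-tol=0.247, Σhalf²=0.353535
  -F: nom -31.600 → Σnom=-108.420; wc +0.160/-0.420 → slack +1.584/-1.578; half-tol=0.290, Σhalf²=0.437635
  +G: nom +38.300 → Σnom=-70.120; wc +0.480/-0.480 → slack +2.064/-2.058; half-tol=0.480, Σhalf²=0.668035
Nominal = -70.120. Worst-case = [-70.120 - 2.058, -70.120 + 2.064] = [-72.178, -68.056]. RSS = √0.668035 = 0.817.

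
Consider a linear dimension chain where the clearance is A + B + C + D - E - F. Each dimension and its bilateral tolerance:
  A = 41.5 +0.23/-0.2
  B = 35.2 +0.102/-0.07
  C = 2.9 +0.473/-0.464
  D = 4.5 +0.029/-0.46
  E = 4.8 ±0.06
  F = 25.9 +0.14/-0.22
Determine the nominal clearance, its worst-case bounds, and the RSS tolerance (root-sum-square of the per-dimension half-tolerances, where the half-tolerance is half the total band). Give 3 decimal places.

Stack each dimension's contribution:
  +A: nom +41.500 → Σnom=41.500; wc +0.230/-0.200 → slack +0.230/-0.200; half-tol=0.215, Σhalf²=0.046225
  +B: nom +35.200 → Σnom=76.700; wc +0.102/-0.070 → slack +0.332/-0.270; half-tol=0.086, Σhalf²=0.053621
  +C: nom +2.900 → Σnom=79.600; wc +0.473/-0.464 → slack +0.805/-0.734; half-tol=0.469, Σhalf²=0.273113
  +D: nom +4.500 → Σnom=84.100; wc +0.029/-0.460 → slack +0.834/-1.194; half-tol=0.245, Σhalf²=0.332894
  -E: nom -4.800 → Σnom=79.300; wc +0.060/-0.060 → slack +0.894/-1.254; half-tol=0.060, Σhalf²=0.336494
  -F: nom -25.900 → Σnom=53.400; wc +0.220/-0.140 → slack +1.114/-1.394; half-tol=0.180, Σhalf²=0.368894
Nominal = 53.400. Worst-case = [53.400 - 1.394, 53.400 + 1.114] = [52.006, 54.514]. RSS = √0.368894 = 0.607.

nominal=53.400 wc=[52.006,54.514] rss=0.607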